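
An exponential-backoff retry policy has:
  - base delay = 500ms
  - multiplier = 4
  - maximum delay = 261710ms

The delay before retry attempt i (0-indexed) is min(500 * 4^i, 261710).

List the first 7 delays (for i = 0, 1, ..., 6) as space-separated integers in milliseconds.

Answer: 500 2000 8000 32000 128000 261710 261710

Derivation:
Computing each delay:
  i=0: min(500*4^0, 261710) = 500
  i=1: min(500*4^1, 261710) = 2000
  i=2: min(500*4^2, 261710) = 8000
  i=3: min(500*4^3, 261710) = 32000
  i=4: min(500*4^4, 261710) = 128000
  i=5: min(500*4^5, 261710) = 261710
  i=6: min(500*4^6, 261710) = 261710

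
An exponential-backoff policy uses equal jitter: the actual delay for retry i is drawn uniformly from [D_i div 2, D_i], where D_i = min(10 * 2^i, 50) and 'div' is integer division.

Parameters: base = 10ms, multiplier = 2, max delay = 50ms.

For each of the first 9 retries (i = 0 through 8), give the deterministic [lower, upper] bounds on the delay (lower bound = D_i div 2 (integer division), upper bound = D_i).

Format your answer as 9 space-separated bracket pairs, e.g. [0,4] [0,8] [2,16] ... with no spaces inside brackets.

Answer: [5,10] [10,20] [20,40] [25,50] [25,50] [25,50] [25,50] [25,50] [25,50]

Derivation:
Computing bounds per retry:
  i=0: D_i=min(10*2^0,50)=10, bounds=[5,10]
  i=1: D_i=min(10*2^1,50)=20, bounds=[10,20]
  i=2: D_i=min(10*2^2,50)=40, bounds=[20,40]
  i=3: D_i=min(10*2^3,50)=50, bounds=[25,50]
  i=4: D_i=min(10*2^4,50)=50, bounds=[25,50]
  i=5: D_i=min(10*2^5,50)=50, bounds=[25,50]
  i=6: D_i=min(10*2^6,50)=50, bounds=[25,50]
  i=7: D_i=min(10*2^7,50)=50, bounds=[25,50]
  i=8: D_i=min(10*2^8,50)=50, bounds=[25,50]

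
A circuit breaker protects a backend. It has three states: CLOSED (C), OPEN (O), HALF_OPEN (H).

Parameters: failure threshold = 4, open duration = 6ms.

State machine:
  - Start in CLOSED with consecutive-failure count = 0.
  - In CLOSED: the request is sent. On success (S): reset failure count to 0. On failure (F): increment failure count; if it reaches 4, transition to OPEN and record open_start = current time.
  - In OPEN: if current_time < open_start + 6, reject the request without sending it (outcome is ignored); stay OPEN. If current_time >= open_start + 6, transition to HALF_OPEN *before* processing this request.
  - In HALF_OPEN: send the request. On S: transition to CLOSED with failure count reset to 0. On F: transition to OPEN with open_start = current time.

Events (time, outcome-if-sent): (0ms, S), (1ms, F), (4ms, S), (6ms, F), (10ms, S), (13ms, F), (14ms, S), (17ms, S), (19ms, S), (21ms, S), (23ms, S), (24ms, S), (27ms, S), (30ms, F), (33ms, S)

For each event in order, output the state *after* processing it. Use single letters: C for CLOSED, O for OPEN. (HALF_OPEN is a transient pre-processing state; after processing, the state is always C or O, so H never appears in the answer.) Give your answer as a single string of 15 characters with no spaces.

State after each event:
  event#1 t=0ms outcome=S: state=CLOSED
  event#2 t=1ms outcome=F: state=CLOSED
  event#3 t=4ms outcome=S: state=CLOSED
  event#4 t=6ms outcome=F: state=CLOSED
  event#5 t=10ms outcome=S: state=CLOSED
  event#6 t=13ms outcome=F: state=CLOSED
  event#7 t=14ms outcome=S: state=CLOSED
  event#8 t=17ms outcome=S: state=CLOSED
  event#9 t=19ms outcome=S: state=CLOSED
  event#10 t=21ms outcome=S: state=CLOSED
  event#11 t=23ms outcome=S: state=CLOSED
  event#12 t=24ms outcome=S: state=CLOSED
  event#13 t=27ms outcome=S: state=CLOSED
  event#14 t=30ms outcome=F: state=CLOSED
  event#15 t=33ms outcome=S: state=CLOSED

Answer: CCCCCCCCCCCCCCC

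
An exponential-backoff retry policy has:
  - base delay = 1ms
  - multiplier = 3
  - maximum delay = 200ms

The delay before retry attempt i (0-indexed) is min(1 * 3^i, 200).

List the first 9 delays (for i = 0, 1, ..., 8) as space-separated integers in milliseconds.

Answer: 1 3 9 27 81 200 200 200 200

Derivation:
Computing each delay:
  i=0: min(1*3^0, 200) = 1
  i=1: min(1*3^1, 200) = 3
  i=2: min(1*3^2, 200) = 9
  i=3: min(1*3^3, 200) = 27
  i=4: min(1*3^4, 200) = 81
  i=5: min(1*3^5, 200) = 200
  i=6: min(1*3^6, 200) = 200
  i=7: min(1*3^7, 200) = 200
  i=8: min(1*3^8, 200) = 200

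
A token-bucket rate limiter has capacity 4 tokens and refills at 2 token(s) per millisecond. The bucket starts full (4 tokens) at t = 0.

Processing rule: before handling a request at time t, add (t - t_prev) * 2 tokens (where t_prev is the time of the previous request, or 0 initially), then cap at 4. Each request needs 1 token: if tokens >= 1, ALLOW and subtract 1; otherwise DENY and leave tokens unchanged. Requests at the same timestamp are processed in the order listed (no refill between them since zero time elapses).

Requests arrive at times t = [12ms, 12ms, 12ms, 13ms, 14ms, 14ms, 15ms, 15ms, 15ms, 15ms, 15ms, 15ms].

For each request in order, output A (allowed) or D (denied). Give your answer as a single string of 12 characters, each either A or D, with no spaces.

Simulating step by step:
  req#1 t=12ms: ALLOW
  req#2 t=12ms: ALLOW
  req#3 t=12ms: ALLOW
  req#4 t=13ms: ALLOW
  req#5 t=14ms: ALLOW
  req#6 t=14ms: ALLOW
  req#7 t=15ms: ALLOW
  req#8 t=15ms: ALLOW
  req#9 t=15ms: ALLOW
  req#10 t=15ms: ALLOW
  req#11 t=15ms: DENY
  req#12 t=15ms: DENY

Answer: AAAAAAAAAADD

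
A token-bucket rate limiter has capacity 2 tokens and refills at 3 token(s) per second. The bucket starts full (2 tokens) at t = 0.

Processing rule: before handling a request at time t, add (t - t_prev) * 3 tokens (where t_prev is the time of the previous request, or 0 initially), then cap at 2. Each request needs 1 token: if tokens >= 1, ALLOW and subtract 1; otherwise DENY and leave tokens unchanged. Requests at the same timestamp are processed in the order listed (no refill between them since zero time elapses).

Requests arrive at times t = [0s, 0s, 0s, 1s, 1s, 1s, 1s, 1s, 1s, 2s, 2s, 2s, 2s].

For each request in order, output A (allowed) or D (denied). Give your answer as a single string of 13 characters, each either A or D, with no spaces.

Simulating step by step:
  req#1 t=0s: ALLOW
  req#2 t=0s: ALLOW
  req#3 t=0s: DENY
  req#4 t=1s: ALLOW
  req#5 t=1s: ALLOW
  req#6 t=1s: DENY
  req#7 t=1s: DENY
  req#8 t=1s: DENY
  req#9 t=1s: DENY
  req#10 t=2s: ALLOW
  req#11 t=2s: ALLOW
  req#12 t=2s: DENY
  req#13 t=2s: DENY

Answer: AADAADDDDAADD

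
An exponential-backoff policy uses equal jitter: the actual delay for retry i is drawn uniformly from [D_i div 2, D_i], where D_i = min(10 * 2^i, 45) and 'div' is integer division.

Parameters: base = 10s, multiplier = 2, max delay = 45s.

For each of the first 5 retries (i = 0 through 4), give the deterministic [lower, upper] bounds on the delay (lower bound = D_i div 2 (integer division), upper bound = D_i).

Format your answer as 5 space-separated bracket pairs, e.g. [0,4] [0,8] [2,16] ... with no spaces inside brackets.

Answer: [5,10] [10,20] [20,40] [22,45] [22,45]

Derivation:
Computing bounds per retry:
  i=0: D_i=min(10*2^0,45)=10, bounds=[5,10]
  i=1: D_i=min(10*2^1,45)=20, bounds=[10,20]
  i=2: D_i=min(10*2^2,45)=40, bounds=[20,40]
  i=3: D_i=min(10*2^3,45)=45, bounds=[22,45]
  i=4: D_i=min(10*2^4,45)=45, bounds=[22,45]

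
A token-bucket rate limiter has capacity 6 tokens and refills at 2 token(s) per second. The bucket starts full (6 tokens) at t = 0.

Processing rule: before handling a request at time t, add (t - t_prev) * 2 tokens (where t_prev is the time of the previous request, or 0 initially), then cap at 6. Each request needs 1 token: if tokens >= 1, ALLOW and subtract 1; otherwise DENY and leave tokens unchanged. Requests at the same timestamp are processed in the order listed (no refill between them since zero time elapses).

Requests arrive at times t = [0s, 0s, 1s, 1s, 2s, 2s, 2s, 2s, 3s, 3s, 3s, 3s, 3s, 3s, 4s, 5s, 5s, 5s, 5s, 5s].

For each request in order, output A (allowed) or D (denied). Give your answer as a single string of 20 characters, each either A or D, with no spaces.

Answer: AAAAAAAAAAAADDAAAADD

Derivation:
Simulating step by step:
  req#1 t=0s: ALLOW
  req#2 t=0s: ALLOW
  req#3 t=1s: ALLOW
  req#4 t=1s: ALLOW
  req#5 t=2s: ALLOW
  req#6 t=2s: ALLOW
  req#7 t=2s: ALLOW
  req#8 t=2s: ALLOW
  req#9 t=3s: ALLOW
  req#10 t=3s: ALLOW
  req#11 t=3s: ALLOW
  req#12 t=3s: ALLOW
  req#13 t=3s: DENY
  req#14 t=3s: DENY
  req#15 t=4s: ALLOW
  req#16 t=5s: ALLOW
  req#17 t=5s: ALLOW
  req#18 t=5s: ALLOW
  req#19 t=5s: DENY
  req#20 t=5s: DENY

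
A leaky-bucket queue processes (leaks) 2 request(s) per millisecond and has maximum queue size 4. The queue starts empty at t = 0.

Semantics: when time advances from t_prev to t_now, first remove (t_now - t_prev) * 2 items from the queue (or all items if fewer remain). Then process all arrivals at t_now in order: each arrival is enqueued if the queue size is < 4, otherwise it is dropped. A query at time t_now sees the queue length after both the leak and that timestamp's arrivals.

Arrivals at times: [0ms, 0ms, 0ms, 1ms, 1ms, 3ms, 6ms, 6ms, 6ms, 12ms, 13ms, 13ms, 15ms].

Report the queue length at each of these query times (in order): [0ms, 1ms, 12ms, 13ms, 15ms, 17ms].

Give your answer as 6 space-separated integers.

Answer: 3 3 1 2 1 0

Derivation:
Queue lengths at query times:
  query t=0ms: backlog = 3
  query t=1ms: backlog = 3
  query t=12ms: backlog = 1
  query t=13ms: backlog = 2
  query t=15ms: backlog = 1
  query t=17ms: backlog = 0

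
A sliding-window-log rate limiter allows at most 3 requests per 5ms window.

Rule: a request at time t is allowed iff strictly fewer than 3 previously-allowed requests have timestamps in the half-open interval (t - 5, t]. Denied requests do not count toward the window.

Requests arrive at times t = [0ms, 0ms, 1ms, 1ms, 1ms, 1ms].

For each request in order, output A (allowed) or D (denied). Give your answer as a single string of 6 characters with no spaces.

Tracking allowed requests in the window:
  req#1 t=0ms: ALLOW
  req#2 t=0ms: ALLOW
  req#3 t=1ms: ALLOW
  req#4 t=1ms: DENY
  req#5 t=1ms: DENY
  req#6 t=1ms: DENY

Answer: AAADDD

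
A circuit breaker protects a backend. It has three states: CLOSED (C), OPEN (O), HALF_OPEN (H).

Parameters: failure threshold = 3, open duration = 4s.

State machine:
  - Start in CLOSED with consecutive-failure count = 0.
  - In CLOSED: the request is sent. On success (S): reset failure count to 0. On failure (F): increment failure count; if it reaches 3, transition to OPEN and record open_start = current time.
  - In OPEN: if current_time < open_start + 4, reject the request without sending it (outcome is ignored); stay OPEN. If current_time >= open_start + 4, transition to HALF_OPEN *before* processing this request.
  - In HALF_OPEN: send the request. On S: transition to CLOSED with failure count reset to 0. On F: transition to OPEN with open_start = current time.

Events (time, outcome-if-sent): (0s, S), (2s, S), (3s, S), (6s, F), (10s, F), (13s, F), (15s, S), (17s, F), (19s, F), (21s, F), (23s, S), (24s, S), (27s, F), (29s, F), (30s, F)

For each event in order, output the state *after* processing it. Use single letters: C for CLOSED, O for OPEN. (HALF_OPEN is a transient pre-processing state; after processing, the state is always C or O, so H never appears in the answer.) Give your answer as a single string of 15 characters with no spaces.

Answer: CCCCCOOOOOOOOOO

Derivation:
State after each event:
  event#1 t=0s outcome=S: state=CLOSED
  event#2 t=2s outcome=S: state=CLOSED
  event#3 t=3s outcome=S: state=CLOSED
  event#4 t=6s outcome=F: state=CLOSED
  event#5 t=10s outcome=F: state=CLOSED
  event#6 t=13s outcome=F: state=OPEN
  event#7 t=15s outcome=S: state=OPEN
  event#8 t=17s outcome=F: state=OPEN
  event#9 t=19s outcome=F: state=OPEN
  event#10 t=21s outcome=F: state=OPEN
  event#11 t=23s outcome=S: state=OPEN
  event#12 t=24s outcome=S: state=OPEN
  event#13 t=27s outcome=F: state=OPEN
  event#14 t=29s outcome=F: state=OPEN
  event#15 t=30s outcome=F: state=OPEN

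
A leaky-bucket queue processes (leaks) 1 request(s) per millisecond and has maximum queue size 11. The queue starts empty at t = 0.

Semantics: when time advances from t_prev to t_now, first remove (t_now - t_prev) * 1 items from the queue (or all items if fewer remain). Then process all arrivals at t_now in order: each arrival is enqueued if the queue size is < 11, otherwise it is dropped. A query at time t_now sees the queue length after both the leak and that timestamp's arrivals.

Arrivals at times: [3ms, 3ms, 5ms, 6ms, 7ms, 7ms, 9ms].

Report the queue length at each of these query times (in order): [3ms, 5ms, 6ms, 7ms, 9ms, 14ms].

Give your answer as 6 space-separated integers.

Answer: 2 1 1 2 1 0

Derivation:
Queue lengths at query times:
  query t=3ms: backlog = 2
  query t=5ms: backlog = 1
  query t=6ms: backlog = 1
  query t=7ms: backlog = 2
  query t=9ms: backlog = 1
  query t=14ms: backlog = 0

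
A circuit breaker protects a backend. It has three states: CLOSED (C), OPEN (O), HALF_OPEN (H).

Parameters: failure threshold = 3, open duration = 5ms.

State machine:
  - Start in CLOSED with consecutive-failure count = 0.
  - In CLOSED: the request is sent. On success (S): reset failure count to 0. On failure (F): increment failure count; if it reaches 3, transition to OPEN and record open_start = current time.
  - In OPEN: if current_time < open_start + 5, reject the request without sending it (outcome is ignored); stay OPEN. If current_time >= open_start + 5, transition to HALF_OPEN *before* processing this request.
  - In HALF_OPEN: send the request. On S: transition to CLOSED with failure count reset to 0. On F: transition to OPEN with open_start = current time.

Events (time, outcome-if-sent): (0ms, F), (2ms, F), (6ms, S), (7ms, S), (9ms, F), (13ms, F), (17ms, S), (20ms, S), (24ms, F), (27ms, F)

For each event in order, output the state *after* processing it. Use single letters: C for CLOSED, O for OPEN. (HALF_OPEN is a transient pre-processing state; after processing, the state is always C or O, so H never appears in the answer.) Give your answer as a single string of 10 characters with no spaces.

State after each event:
  event#1 t=0ms outcome=F: state=CLOSED
  event#2 t=2ms outcome=F: state=CLOSED
  event#3 t=6ms outcome=S: state=CLOSED
  event#4 t=7ms outcome=S: state=CLOSED
  event#5 t=9ms outcome=F: state=CLOSED
  event#6 t=13ms outcome=F: state=CLOSED
  event#7 t=17ms outcome=S: state=CLOSED
  event#8 t=20ms outcome=S: state=CLOSED
  event#9 t=24ms outcome=F: state=CLOSED
  event#10 t=27ms outcome=F: state=CLOSED

Answer: CCCCCCCCCC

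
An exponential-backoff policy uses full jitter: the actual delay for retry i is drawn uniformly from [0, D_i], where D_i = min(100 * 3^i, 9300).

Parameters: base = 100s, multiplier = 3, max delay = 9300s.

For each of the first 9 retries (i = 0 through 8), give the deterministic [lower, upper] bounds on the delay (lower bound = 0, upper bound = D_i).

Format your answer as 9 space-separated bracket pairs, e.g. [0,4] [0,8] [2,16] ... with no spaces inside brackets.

Computing bounds per retry:
  i=0: D_i=min(100*3^0,9300)=100, bounds=[0,100]
  i=1: D_i=min(100*3^1,9300)=300, bounds=[0,300]
  i=2: D_i=min(100*3^2,9300)=900, bounds=[0,900]
  i=3: D_i=min(100*3^3,9300)=2700, bounds=[0,2700]
  i=4: D_i=min(100*3^4,9300)=8100, bounds=[0,8100]
  i=5: D_i=min(100*3^5,9300)=9300, bounds=[0,9300]
  i=6: D_i=min(100*3^6,9300)=9300, bounds=[0,9300]
  i=7: D_i=min(100*3^7,9300)=9300, bounds=[0,9300]
  i=8: D_i=min(100*3^8,9300)=9300, bounds=[0,9300]

Answer: [0,100] [0,300] [0,900] [0,2700] [0,8100] [0,9300] [0,9300] [0,9300] [0,9300]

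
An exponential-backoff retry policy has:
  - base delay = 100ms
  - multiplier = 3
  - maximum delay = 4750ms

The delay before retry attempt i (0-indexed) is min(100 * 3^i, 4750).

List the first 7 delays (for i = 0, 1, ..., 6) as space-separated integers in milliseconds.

Answer: 100 300 900 2700 4750 4750 4750

Derivation:
Computing each delay:
  i=0: min(100*3^0, 4750) = 100
  i=1: min(100*3^1, 4750) = 300
  i=2: min(100*3^2, 4750) = 900
  i=3: min(100*3^3, 4750) = 2700
  i=4: min(100*3^4, 4750) = 4750
  i=5: min(100*3^5, 4750) = 4750
  i=6: min(100*3^6, 4750) = 4750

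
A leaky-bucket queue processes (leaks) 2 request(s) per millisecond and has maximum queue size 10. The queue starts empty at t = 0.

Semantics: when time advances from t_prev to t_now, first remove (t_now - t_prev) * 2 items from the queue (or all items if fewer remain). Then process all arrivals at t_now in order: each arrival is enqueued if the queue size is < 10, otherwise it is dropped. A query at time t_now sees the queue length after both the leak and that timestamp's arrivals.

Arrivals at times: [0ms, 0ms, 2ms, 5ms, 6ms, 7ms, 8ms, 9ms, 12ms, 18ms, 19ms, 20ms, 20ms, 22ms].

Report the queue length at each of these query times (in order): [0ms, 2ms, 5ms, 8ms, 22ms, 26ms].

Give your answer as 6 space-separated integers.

Queue lengths at query times:
  query t=0ms: backlog = 2
  query t=2ms: backlog = 1
  query t=5ms: backlog = 1
  query t=8ms: backlog = 1
  query t=22ms: backlog = 1
  query t=26ms: backlog = 0

Answer: 2 1 1 1 1 0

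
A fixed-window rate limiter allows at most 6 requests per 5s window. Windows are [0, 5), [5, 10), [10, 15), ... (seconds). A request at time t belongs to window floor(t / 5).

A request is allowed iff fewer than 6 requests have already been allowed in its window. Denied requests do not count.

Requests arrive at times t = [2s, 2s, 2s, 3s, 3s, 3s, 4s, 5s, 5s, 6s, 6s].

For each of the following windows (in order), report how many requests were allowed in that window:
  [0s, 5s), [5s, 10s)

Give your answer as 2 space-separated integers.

Processing requests:
  req#1 t=2s (window 0): ALLOW
  req#2 t=2s (window 0): ALLOW
  req#3 t=2s (window 0): ALLOW
  req#4 t=3s (window 0): ALLOW
  req#5 t=3s (window 0): ALLOW
  req#6 t=3s (window 0): ALLOW
  req#7 t=4s (window 0): DENY
  req#8 t=5s (window 1): ALLOW
  req#9 t=5s (window 1): ALLOW
  req#10 t=6s (window 1): ALLOW
  req#11 t=6s (window 1): ALLOW

Allowed counts by window: 6 4

Answer: 6 4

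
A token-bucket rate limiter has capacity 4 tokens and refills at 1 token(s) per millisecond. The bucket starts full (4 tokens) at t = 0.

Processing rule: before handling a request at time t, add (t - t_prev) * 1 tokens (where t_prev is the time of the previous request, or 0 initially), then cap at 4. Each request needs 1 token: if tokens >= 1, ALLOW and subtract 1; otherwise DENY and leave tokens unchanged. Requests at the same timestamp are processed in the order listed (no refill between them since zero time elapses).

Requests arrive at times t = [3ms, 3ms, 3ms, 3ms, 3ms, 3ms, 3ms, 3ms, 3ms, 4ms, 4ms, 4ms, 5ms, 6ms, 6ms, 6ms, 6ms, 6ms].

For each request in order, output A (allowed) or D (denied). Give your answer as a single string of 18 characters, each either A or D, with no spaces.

Answer: AAAADDDDDADDAADDDD

Derivation:
Simulating step by step:
  req#1 t=3ms: ALLOW
  req#2 t=3ms: ALLOW
  req#3 t=3ms: ALLOW
  req#4 t=3ms: ALLOW
  req#5 t=3ms: DENY
  req#6 t=3ms: DENY
  req#7 t=3ms: DENY
  req#8 t=3ms: DENY
  req#9 t=3ms: DENY
  req#10 t=4ms: ALLOW
  req#11 t=4ms: DENY
  req#12 t=4ms: DENY
  req#13 t=5ms: ALLOW
  req#14 t=6ms: ALLOW
  req#15 t=6ms: DENY
  req#16 t=6ms: DENY
  req#17 t=6ms: DENY
  req#18 t=6ms: DENY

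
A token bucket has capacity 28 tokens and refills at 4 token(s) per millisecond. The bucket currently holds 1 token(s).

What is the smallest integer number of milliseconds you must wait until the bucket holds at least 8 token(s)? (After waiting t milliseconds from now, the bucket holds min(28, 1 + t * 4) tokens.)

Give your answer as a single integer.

Answer: 2

Derivation:
Need 1 + t * 4 >= 8, so t >= 7/4.
Smallest integer t = ceil(7/4) = 2.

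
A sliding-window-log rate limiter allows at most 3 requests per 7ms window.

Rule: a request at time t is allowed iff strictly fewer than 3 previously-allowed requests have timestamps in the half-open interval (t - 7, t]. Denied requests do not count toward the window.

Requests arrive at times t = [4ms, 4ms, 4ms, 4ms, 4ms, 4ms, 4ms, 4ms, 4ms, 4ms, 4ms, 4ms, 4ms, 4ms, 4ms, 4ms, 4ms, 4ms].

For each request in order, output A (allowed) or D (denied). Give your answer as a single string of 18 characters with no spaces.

Tracking allowed requests in the window:
  req#1 t=4ms: ALLOW
  req#2 t=4ms: ALLOW
  req#3 t=4ms: ALLOW
  req#4 t=4ms: DENY
  req#5 t=4ms: DENY
  req#6 t=4ms: DENY
  req#7 t=4ms: DENY
  req#8 t=4ms: DENY
  req#9 t=4ms: DENY
  req#10 t=4ms: DENY
  req#11 t=4ms: DENY
  req#12 t=4ms: DENY
  req#13 t=4ms: DENY
  req#14 t=4ms: DENY
  req#15 t=4ms: DENY
  req#16 t=4ms: DENY
  req#17 t=4ms: DENY
  req#18 t=4ms: DENY

Answer: AAADDDDDDDDDDDDDDD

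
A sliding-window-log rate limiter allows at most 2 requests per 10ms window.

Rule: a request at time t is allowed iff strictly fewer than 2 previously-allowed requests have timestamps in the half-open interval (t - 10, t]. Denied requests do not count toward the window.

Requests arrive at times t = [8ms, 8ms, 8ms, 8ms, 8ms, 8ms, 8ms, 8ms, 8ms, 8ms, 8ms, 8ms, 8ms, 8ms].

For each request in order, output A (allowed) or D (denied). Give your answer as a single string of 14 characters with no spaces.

Answer: AADDDDDDDDDDDD

Derivation:
Tracking allowed requests in the window:
  req#1 t=8ms: ALLOW
  req#2 t=8ms: ALLOW
  req#3 t=8ms: DENY
  req#4 t=8ms: DENY
  req#5 t=8ms: DENY
  req#6 t=8ms: DENY
  req#7 t=8ms: DENY
  req#8 t=8ms: DENY
  req#9 t=8ms: DENY
  req#10 t=8ms: DENY
  req#11 t=8ms: DENY
  req#12 t=8ms: DENY
  req#13 t=8ms: DENY
  req#14 t=8ms: DENY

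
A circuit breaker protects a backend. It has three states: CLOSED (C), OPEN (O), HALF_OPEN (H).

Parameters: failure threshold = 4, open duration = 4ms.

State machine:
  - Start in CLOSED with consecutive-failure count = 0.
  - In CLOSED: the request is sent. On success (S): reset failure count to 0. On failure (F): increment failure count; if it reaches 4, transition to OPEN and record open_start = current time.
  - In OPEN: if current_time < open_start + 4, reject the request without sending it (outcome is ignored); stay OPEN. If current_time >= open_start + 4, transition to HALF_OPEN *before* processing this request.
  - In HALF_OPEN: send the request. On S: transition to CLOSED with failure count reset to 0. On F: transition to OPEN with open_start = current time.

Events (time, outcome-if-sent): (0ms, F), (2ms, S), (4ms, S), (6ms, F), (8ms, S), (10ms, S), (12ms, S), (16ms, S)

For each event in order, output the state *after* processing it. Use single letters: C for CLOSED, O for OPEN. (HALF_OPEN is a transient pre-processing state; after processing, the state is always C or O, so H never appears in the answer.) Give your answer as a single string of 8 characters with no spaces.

State after each event:
  event#1 t=0ms outcome=F: state=CLOSED
  event#2 t=2ms outcome=S: state=CLOSED
  event#3 t=4ms outcome=S: state=CLOSED
  event#4 t=6ms outcome=F: state=CLOSED
  event#5 t=8ms outcome=S: state=CLOSED
  event#6 t=10ms outcome=S: state=CLOSED
  event#7 t=12ms outcome=S: state=CLOSED
  event#8 t=16ms outcome=S: state=CLOSED

Answer: CCCCCCCC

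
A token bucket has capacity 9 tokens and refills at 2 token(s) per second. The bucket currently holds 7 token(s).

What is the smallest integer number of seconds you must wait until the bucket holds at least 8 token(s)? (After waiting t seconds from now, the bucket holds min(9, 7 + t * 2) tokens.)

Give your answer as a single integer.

Need 7 + t * 2 >= 8, so t >= 1/2.
Smallest integer t = ceil(1/2) = 1.

Answer: 1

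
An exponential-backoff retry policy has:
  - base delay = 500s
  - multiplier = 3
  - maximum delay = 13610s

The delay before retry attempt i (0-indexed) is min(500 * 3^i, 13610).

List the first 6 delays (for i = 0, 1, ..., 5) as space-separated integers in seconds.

Answer: 500 1500 4500 13500 13610 13610

Derivation:
Computing each delay:
  i=0: min(500*3^0, 13610) = 500
  i=1: min(500*3^1, 13610) = 1500
  i=2: min(500*3^2, 13610) = 4500
  i=3: min(500*3^3, 13610) = 13500
  i=4: min(500*3^4, 13610) = 13610
  i=5: min(500*3^5, 13610) = 13610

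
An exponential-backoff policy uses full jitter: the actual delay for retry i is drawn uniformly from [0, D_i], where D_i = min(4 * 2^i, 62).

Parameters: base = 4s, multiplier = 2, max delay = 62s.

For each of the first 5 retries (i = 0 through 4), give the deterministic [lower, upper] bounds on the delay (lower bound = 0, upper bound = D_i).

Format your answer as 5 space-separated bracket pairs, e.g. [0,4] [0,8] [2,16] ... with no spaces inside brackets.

Computing bounds per retry:
  i=0: D_i=min(4*2^0,62)=4, bounds=[0,4]
  i=1: D_i=min(4*2^1,62)=8, bounds=[0,8]
  i=2: D_i=min(4*2^2,62)=16, bounds=[0,16]
  i=3: D_i=min(4*2^3,62)=32, bounds=[0,32]
  i=4: D_i=min(4*2^4,62)=62, bounds=[0,62]

Answer: [0,4] [0,8] [0,16] [0,32] [0,62]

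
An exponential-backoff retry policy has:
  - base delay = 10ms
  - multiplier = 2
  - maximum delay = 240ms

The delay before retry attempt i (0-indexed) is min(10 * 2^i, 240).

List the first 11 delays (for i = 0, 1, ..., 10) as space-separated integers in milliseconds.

Answer: 10 20 40 80 160 240 240 240 240 240 240

Derivation:
Computing each delay:
  i=0: min(10*2^0, 240) = 10
  i=1: min(10*2^1, 240) = 20
  i=2: min(10*2^2, 240) = 40
  i=3: min(10*2^3, 240) = 80
  i=4: min(10*2^4, 240) = 160
  i=5: min(10*2^5, 240) = 240
  i=6: min(10*2^6, 240) = 240
  i=7: min(10*2^7, 240) = 240
  i=8: min(10*2^8, 240) = 240
  i=9: min(10*2^9, 240) = 240
  i=10: min(10*2^10, 240) = 240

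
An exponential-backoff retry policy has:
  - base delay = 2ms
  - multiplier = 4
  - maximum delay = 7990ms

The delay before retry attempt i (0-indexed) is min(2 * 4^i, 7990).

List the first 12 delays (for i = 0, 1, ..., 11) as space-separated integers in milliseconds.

Answer: 2 8 32 128 512 2048 7990 7990 7990 7990 7990 7990

Derivation:
Computing each delay:
  i=0: min(2*4^0, 7990) = 2
  i=1: min(2*4^1, 7990) = 8
  i=2: min(2*4^2, 7990) = 32
  i=3: min(2*4^3, 7990) = 128
  i=4: min(2*4^4, 7990) = 512
  i=5: min(2*4^5, 7990) = 2048
  i=6: min(2*4^6, 7990) = 7990
  i=7: min(2*4^7, 7990) = 7990
  i=8: min(2*4^8, 7990) = 7990
  i=9: min(2*4^9, 7990) = 7990
  i=10: min(2*4^10, 7990) = 7990
  i=11: min(2*4^11, 7990) = 7990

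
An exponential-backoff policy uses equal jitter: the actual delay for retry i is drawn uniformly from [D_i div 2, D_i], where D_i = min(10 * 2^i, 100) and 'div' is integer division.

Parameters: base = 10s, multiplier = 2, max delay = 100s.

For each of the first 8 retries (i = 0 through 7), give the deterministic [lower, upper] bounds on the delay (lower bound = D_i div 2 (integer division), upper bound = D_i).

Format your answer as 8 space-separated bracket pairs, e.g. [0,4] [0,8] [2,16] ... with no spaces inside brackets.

Answer: [5,10] [10,20] [20,40] [40,80] [50,100] [50,100] [50,100] [50,100]

Derivation:
Computing bounds per retry:
  i=0: D_i=min(10*2^0,100)=10, bounds=[5,10]
  i=1: D_i=min(10*2^1,100)=20, bounds=[10,20]
  i=2: D_i=min(10*2^2,100)=40, bounds=[20,40]
  i=3: D_i=min(10*2^3,100)=80, bounds=[40,80]
  i=4: D_i=min(10*2^4,100)=100, bounds=[50,100]
  i=5: D_i=min(10*2^5,100)=100, bounds=[50,100]
  i=6: D_i=min(10*2^6,100)=100, bounds=[50,100]
  i=7: D_i=min(10*2^7,100)=100, bounds=[50,100]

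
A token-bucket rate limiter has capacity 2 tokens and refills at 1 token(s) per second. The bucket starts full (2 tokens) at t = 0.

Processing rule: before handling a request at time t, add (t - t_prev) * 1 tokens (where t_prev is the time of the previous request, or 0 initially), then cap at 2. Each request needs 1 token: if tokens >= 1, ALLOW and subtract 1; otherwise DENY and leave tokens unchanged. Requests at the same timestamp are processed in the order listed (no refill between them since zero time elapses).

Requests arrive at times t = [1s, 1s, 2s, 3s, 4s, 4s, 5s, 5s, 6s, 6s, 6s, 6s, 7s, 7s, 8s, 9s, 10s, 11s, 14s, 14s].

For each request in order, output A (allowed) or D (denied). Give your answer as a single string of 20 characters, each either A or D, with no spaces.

Simulating step by step:
  req#1 t=1s: ALLOW
  req#2 t=1s: ALLOW
  req#3 t=2s: ALLOW
  req#4 t=3s: ALLOW
  req#5 t=4s: ALLOW
  req#6 t=4s: DENY
  req#7 t=5s: ALLOW
  req#8 t=5s: DENY
  req#9 t=6s: ALLOW
  req#10 t=6s: DENY
  req#11 t=6s: DENY
  req#12 t=6s: DENY
  req#13 t=7s: ALLOW
  req#14 t=7s: DENY
  req#15 t=8s: ALLOW
  req#16 t=9s: ALLOW
  req#17 t=10s: ALLOW
  req#18 t=11s: ALLOW
  req#19 t=14s: ALLOW
  req#20 t=14s: ALLOW

Answer: AAAAADADADDDADAAAAAA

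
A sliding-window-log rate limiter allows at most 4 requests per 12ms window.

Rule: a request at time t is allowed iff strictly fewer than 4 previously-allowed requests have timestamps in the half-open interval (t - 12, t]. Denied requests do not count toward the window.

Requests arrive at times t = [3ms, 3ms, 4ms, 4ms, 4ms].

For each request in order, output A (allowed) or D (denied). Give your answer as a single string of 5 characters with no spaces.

Answer: AAAAD

Derivation:
Tracking allowed requests in the window:
  req#1 t=3ms: ALLOW
  req#2 t=3ms: ALLOW
  req#3 t=4ms: ALLOW
  req#4 t=4ms: ALLOW
  req#5 t=4ms: DENY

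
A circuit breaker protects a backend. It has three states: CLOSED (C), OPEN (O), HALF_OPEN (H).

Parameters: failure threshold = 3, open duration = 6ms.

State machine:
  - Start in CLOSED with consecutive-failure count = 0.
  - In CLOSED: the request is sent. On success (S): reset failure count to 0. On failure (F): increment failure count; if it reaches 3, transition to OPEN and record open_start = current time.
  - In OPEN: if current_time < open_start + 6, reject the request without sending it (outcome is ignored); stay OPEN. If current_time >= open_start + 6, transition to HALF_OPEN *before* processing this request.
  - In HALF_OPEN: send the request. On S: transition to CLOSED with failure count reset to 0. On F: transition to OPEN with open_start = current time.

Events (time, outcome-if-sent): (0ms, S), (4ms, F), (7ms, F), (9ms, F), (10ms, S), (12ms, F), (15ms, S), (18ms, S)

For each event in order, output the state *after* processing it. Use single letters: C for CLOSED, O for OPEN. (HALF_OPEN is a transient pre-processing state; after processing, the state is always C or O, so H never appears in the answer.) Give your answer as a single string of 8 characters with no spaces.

Answer: CCCOOOCC

Derivation:
State after each event:
  event#1 t=0ms outcome=S: state=CLOSED
  event#2 t=4ms outcome=F: state=CLOSED
  event#3 t=7ms outcome=F: state=CLOSED
  event#4 t=9ms outcome=F: state=OPEN
  event#5 t=10ms outcome=S: state=OPEN
  event#6 t=12ms outcome=F: state=OPEN
  event#7 t=15ms outcome=S: state=CLOSED
  event#8 t=18ms outcome=S: state=CLOSED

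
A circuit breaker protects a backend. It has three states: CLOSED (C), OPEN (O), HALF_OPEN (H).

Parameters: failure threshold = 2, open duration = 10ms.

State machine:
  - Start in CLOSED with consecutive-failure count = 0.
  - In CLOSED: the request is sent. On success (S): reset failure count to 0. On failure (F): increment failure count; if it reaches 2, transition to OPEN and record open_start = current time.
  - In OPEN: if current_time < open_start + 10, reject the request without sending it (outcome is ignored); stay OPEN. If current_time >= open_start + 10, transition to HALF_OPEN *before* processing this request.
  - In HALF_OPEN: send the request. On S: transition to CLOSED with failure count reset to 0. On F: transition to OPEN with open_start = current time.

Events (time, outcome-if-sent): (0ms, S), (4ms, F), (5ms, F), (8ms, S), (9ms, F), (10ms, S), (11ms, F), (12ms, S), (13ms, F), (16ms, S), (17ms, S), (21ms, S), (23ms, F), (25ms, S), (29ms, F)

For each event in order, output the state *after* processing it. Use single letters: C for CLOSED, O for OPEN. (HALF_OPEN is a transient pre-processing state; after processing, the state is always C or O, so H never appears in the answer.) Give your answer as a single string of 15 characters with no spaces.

State after each event:
  event#1 t=0ms outcome=S: state=CLOSED
  event#2 t=4ms outcome=F: state=CLOSED
  event#3 t=5ms outcome=F: state=OPEN
  event#4 t=8ms outcome=S: state=OPEN
  event#5 t=9ms outcome=F: state=OPEN
  event#6 t=10ms outcome=S: state=OPEN
  event#7 t=11ms outcome=F: state=OPEN
  event#8 t=12ms outcome=S: state=OPEN
  event#9 t=13ms outcome=F: state=OPEN
  event#10 t=16ms outcome=S: state=CLOSED
  event#11 t=17ms outcome=S: state=CLOSED
  event#12 t=21ms outcome=S: state=CLOSED
  event#13 t=23ms outcome=F: state=CLOSED
  event#14 t=25ms outcome=S: state=CLOSED
  event#15 t=29ms outcome=F: state=CLOSED

Answer: CCOOOOOOOCCCCCC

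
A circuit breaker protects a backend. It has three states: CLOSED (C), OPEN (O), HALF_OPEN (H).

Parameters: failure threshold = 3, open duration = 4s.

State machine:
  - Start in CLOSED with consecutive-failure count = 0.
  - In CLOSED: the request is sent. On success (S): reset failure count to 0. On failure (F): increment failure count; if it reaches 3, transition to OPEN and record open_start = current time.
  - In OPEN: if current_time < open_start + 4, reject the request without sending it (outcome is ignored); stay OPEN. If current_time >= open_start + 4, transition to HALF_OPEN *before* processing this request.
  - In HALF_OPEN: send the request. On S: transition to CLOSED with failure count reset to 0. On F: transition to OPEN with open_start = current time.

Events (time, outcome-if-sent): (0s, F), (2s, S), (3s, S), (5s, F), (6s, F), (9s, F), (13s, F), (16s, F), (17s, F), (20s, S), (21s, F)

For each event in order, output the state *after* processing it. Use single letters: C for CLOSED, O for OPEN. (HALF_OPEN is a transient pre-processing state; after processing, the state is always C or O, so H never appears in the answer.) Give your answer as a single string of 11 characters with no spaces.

Answer: CCCCCOOOOOO

Derivation:
State after each event:
  event#1 t=0s outcome=F: state=CLOSED
  event#2 t=2s outcome=S: state=CLOSED
  event#3 t=3s outcome=S: state=CLOSED
  event#4 t=5s outcome=F: state=CLOSED
  event#5 t=6s outcome=F: state=CLOSED
  event#6 t=9s outcome=F: state=OPEN
  event#7 t=13s outcome=F: state=OPEN
  event#8 t=16s outcome=F: state=OPEN
  event#9 t=17s outcome=F: state=OPEN
  event#10 t=20s outcome=S: state=OPEN
  event#11 t=21s outcome=F: state=OPEN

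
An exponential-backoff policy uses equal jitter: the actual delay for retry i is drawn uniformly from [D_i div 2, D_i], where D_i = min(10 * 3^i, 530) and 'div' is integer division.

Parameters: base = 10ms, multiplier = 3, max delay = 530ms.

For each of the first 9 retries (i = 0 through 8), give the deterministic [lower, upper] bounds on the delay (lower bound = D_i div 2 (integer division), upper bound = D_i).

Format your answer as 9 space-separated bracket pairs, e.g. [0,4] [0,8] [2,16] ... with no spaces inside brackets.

Computing bounds per retry:
  i=0: D_i=min(10*3^0,530)=10, bounds=[5,10]
  i=1: D_i=min(10*3^1,530)=30, bounds=[15,30]
  i=2: D_i=min(10*3^2,530)=90, bounds=[45,90]
  i=3: D_i=min(10*3^3,530)=270, bounds=[135,270]
  i=4: D_i=min(10*3^4,530)=530, bounds=[265,530]
  i=5: D_i=min(10*3^5,530)=530, bounds=[265,530]
  i=6: D_i=min(10*3^6,530)=530, bounds=[265,530]
  i=7: D_i=min(10*3^7,530)=530, bounds=[265,530]
  i=8: D_i=min(10*3^8,530)=530, bounds=[265,530]

Answer: [5,10] [15,30] [45,90] [135,270] [265,530] [265,530] [265,530] [265,530] [265,530]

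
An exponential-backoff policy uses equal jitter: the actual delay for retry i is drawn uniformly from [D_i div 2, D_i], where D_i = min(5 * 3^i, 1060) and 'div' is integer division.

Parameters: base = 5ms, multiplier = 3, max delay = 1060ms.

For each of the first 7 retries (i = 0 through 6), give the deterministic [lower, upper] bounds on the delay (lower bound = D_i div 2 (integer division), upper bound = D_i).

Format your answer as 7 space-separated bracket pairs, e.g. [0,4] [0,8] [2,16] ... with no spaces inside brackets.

Answer: [2,5] [7,15] [22,45] [67,135] [202,405] [530,1060] [530,1060]

Derivation:
Computing bounds per retry:
  i=0: D_i=min(5*3^0,1060)=5, bounds=[2,5]
  i=1: D_i=min(5*3^1,1060)=15, bounds=[7,15]
  i=2: D_i=min(5*3^2,1060)=45, bounds=[22,45]
  i=3: D_i=min(5*3^3,1060)=135, bounds=[67,135]
  i=4: D_i=min(5*3^4,1060)=405, bounds=[202,405]
  i=5: D_i=min(5*3^5,1060)=1060, bounds=[530,1060]
  i=6: D_i=min(5*3^6,1060)=1060, bounds=[530,1060]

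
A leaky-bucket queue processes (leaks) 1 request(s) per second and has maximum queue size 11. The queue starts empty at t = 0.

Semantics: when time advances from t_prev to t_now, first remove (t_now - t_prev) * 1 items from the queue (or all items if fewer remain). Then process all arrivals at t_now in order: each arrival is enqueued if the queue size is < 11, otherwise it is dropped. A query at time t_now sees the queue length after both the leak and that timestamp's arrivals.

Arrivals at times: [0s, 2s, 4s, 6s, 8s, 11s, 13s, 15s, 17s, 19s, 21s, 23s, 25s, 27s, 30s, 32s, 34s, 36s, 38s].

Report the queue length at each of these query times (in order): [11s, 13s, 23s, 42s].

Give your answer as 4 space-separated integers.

Answer: 1 1 1 0

Derivation:
Queue lengths at query times:
  query t=11s: backlog = 1
  query t=13s: backlog = 1
  query t=23s: backlog = 1
  query t=42s: backlog = 0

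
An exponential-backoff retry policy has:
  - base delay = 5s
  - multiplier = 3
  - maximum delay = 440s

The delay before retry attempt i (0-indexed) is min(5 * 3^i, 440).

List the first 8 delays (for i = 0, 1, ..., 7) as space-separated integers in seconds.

Answer: 5 15 45 135 405 440 440 440

Derivation:
Computing each delay:
  i=0: min(5*3^0, 440) = 5
  i=1: min(5*3^1, 440) = 15
  i=2: min(5*3^2, 440) = 45
  i=3: min(5*3^3, 440) = 135
  i=4: min(5*3^4, 440) = 405
  i=5: min(5*3^5, 440) = 440
  i=6: min(5*3^6, 440) = 440
  i=7: min(5*3^7, 440) = 440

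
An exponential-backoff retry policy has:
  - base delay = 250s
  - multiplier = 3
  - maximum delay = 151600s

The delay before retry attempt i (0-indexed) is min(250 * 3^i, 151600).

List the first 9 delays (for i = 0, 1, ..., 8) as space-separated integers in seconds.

Answer: 250 750 2250 6750 20250 60750 151600 151600 151600

Derivation:
Computing each delay:
  i=0: min(250*3^0, 151600) = 250
  i=1: min(250*3^1, 151600) = 750
  i=2: min(250*3^2, 151600) = 2250
  i=3: min(250*3^3, 151600) = 6750
  i=4: min(250*3^4, 151600) = 20250
  i=5: min(250*3^5, 151600) = 60750
  i=6: min(250*3^6, 151600) = 151600
  i=7: min(250*3^7, 151600) = 151600
  i=8: min(250*3^8, 151600) = 151600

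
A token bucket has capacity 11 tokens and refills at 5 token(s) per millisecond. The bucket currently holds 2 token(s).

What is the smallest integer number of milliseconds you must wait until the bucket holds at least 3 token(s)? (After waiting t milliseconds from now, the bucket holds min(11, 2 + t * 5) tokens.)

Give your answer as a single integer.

Need 2 + t * 5 >= 3, so t >= 1/5.
Smallest integer t = ceil(1/5) = 1.

Answer: 1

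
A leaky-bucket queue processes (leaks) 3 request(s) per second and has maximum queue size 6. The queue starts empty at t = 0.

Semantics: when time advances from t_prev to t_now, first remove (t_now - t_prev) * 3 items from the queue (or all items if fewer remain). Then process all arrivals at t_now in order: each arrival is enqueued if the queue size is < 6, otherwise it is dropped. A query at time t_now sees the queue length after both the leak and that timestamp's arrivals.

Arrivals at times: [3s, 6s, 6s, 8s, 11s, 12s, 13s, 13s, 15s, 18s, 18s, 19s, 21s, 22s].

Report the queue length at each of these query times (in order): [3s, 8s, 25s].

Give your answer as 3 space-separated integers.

Answer: 1 1 0

Derivation:
Queue lengths at query times:
  query t=3s: backlog = 1
  query t=8s: backlog = 1
  query t=25s: backlog = 0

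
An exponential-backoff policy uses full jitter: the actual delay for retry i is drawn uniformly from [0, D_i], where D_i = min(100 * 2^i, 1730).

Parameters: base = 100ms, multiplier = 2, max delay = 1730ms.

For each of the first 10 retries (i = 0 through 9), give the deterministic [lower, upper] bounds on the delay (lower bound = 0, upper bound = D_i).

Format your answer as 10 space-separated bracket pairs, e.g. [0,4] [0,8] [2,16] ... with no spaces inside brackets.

Answer: [0,100] [0,200] [0,400] [0,800] [0,1600] [0,1730] [0,1730] [0,1730] [0,1730] [0,1730]

Derivation:
Computing bounds per retry:
  i=0: D_i=min(100*2^0,1730)=100, bounds=[0,100]
  i=1: D_i=min(100*2^1,1730)=200, bounds=[0,200]
  i=2: D_i=min(100*2^2,1730)=400, bounds=[0,400]
  i=3: D_i=min(100*2^3,1730)=800, bounds=[0,800]
  i=4: D_i=min(100*2^4,1730)=1600, bounds=[0,1600]
  i=5: D_i=min(100*2^5,1730)=1730, bounds=[0,1730]
  i=6: D_i=min(100*2^6,1730)=1730, bounds=[0,1730]
  i=7: D_i=min(100*2^7,1730)=1730, bounds=[0,1730]
  i=8: D_i=min(100*2^8,1730)=1730, bounds=[0,1730]
  i=9: D_i=min(100*2^9,1730)=1730, bounds=[0,1730]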